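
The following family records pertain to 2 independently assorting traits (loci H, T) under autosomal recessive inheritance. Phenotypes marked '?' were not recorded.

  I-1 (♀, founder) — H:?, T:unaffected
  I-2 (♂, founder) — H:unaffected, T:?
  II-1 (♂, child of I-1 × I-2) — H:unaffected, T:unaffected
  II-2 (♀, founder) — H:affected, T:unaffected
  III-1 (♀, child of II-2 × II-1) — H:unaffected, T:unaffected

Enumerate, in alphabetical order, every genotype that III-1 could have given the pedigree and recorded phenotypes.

III-1 ∈ {Hh TT, Hh Tt}

H/I-1 ? ·: HH|Hh|hh
H/I-2 un ·: HH|Hh
H/II-1 un I-1×I-2: HH|Hh
H/II-2 aff ·: hh
H/III-1 un II-2×II-1: Hh
⇒ H over [I-1,I-2,II-1,II-2,III-1]: 9 consistent
T/I-1 un ·: TT|Tt
T/I-2 ? ·: TT|Tt|tt
T/II-1 un I-1×I-2: TT|Tt
T/II-2 un ·: TT|Tt
T/III-1 un II-2×II-1: TT|Tt
⇒ T over [I-1,I-2,II-1,II-2,III-1]: 32 consistent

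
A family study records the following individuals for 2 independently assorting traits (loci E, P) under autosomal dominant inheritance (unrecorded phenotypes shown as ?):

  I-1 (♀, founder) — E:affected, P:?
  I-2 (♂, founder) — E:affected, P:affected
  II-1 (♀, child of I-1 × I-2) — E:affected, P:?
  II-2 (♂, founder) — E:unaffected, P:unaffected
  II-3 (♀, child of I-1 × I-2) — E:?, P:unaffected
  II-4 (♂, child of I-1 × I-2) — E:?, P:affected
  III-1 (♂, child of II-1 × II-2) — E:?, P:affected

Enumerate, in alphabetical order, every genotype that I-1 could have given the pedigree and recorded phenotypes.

E/I-1 aff ·: Ee|EE
E/I-2 aff ·: Ee|EE
E/II-1 aff I-1×I-2: Ee|EE
E/II-2 un ·: ee
E/II-3 ? I-1×I-2: ee|Ee|EE
E/II-4 ? I-1×I-2: ee|Ee|EE
E/III-1 ? II-1×II-2: ee|Ee
⇒ E over [I-1,I-2,II-1,II-2,II-3,II-4,III-1]: 52 consistent
P/I-1 ? ·: pp|Pp
P/I-2 aff ·: Pp
P/II-1 ? I-1×I-2: Pp|PP
P/II-2 un ·: pp
P/II-3 un I-1×I-2: pp
P/II-4 aff I-1×I-2: Pp|PP
P/III-1 aff II-1×II-2: Pp
⇒ P over [I-1,I-2,II-1,II-2,II-3,II-4,III-1]: 5 consistent

I-1 ∈ {EE Pp, EE pp, Ee Pp, Ee pp}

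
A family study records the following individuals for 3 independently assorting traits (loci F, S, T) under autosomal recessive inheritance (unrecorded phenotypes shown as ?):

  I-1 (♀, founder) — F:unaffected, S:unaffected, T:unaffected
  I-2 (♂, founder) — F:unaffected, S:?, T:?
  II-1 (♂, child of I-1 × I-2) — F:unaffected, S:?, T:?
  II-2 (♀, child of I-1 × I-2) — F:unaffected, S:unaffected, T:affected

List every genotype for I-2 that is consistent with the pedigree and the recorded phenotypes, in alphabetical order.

I-2 ∈ {FF SS Tt, FF SS tt, FF Ss Tt, FF Ss tt, FF ss Tt, FF ss tt, Ff SS Tt, Ff SS tt, Ff Ss Tt, Ff Ss tt, Ff ss Tt, Ff ss tt}

F/I-1 un ·: FF|Ff
F/I-2 un ·: FF|Ff
F/II-1 un I-1×I-2: FF|Ff
F/II-2 un I-1×I-2: FF|Ff
⇒ F over [I-1,I-2,II-1,II-2]: 13 consistent
S/I-1 un ·: SS|Ss
S/I-2 ? ·: SS|Ss|ss
S/II-1 ? I-1×I-2: SS|Ss|ss
S/II-2 un I-1×I-2: SS|Ss
⇒ S over [I-1,I-2,II-1,II-2]: 18 consistent
T/I-1 un ·: Tt
T/I-2 ? ·: Tt|tt
T/II-1 ? I-1×I-2: TT|Tt|tt
T/II-2 aff I-1×I-2: tt
⇒ T over [I-1,I-2,II-1,II-2]: 5 consistent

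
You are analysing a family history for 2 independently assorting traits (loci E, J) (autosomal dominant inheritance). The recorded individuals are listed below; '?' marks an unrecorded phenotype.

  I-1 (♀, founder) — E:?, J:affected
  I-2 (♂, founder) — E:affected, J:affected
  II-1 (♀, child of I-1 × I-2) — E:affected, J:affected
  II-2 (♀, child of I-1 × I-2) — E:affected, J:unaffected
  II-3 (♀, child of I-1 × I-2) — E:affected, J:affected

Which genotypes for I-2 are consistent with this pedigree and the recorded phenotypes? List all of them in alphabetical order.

E/I-1 ? ·: ee|Ee|EE
E/I-2 aff ·: Ee|EE
E/II-1 aff I-1×I-2: Ee|EE
E/II-2 aff I-1×I-2: Ee|EE
E/II-3 aff I-1×I-2: Ee|EE
⇒ E over [I-1,I-2,II-1,II-2,II-3]: 27 consistent
J/I-1 aff ·: Jj
J/I-2 aff ·: Jj
J/II-1 aff I-1×I-2: Jj|JJ
J/II-2 un I-1×I-2: jj
J/II-3 aff I-1×I-2: Jj|JJ
⇒ J over [I-1,I-2,II-1,II-2,II-3]: 4 consistent

I-2 ∈ {EE Jj, Ee Jj}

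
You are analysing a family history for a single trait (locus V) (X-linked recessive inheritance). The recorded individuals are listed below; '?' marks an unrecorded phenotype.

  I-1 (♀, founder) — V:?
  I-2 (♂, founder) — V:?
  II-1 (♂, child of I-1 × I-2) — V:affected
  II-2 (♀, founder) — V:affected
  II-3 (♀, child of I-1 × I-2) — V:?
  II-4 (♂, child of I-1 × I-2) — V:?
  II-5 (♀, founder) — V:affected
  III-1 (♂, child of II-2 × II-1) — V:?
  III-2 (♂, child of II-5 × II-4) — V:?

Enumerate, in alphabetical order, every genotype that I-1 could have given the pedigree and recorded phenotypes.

I-1 ∈ {X^VX^v, X^vX^v}

V/I-1 ? ·: X^VX^v|X^vX^v
V/I-2 ? ·: X^VY|X^vY
V/II-1 aff I-1×I-2: X^vY
V/II-2 aff ·: X^vX^v
V/II-3 ? I-1×I-2: X^VX^V|X^VX^v|X^vX^v
V/II-4 ? I-1×I-2: X^VY|X^vY
V/II-5 aff ·: X^vX^v
V/III-1 ? II-2×II-1: X^vY
V/III-2 ? II-5×II-4: X^vY
⇒ V over [I-1,I-2,II-1,II-2,II-3,II-4,II-5,III-1,III-2]: 10 consistent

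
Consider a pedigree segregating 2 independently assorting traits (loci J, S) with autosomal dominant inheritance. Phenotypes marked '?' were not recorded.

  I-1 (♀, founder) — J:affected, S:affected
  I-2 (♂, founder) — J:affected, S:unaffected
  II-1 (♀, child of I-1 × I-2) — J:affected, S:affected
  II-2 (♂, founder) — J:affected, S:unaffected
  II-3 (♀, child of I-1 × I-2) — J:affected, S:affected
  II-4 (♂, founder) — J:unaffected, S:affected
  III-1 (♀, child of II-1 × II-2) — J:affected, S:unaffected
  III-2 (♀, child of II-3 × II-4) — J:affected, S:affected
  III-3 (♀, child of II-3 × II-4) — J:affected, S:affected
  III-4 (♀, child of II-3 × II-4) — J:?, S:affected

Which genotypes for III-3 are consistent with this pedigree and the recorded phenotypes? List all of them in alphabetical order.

III-3 ∈ {Jj SS, Jj Ss}

J/I-1 aff ·: Jj|JJ
J/I-2 aff ·: Jj|JJ
J/II-1 aff I-1×I-2: Jj|JJ
J/II-2 aff ·: Jj|JJ
J/II-3 aff I-1×I-2: Jj|JJ
J/II-4 un ·: jj
J/III-1 aff II-1×II-2: Jj|JJ
J/III-2 aff II-3×II-4: Jj
J/III-3 aff II-3×II-4: Jj
J/III-4 ? II-3×II-4: jj|Jj
⇒ J over [I-1,I-2,II-1,II-2,II-3,II-4,III-1,III-2,III-3,III-4]: 66 consistent
S/I-1 aff ·: Ss|SS
S/I-2 un ·: ss
S/II-1 aff I-1×I-2: Ss
S/II-2 un ·: ss
S/II-3 aff I-1×I-2: Ss
S/II-4 aff ·: Ss|SS
S/III-1 un II-1×II-2: ss
S/III-2 aff II-3×II-4: Ss|SS
S/III-3 aff II-3×II-4: Ss|SS
S/III-4 aff II-3×II-4: Ss|SS
⇒ S over [I-1,I-2,II-1,II-2,II-3,II-4,III-1,III-2,III-3,III-4]: 32 consistent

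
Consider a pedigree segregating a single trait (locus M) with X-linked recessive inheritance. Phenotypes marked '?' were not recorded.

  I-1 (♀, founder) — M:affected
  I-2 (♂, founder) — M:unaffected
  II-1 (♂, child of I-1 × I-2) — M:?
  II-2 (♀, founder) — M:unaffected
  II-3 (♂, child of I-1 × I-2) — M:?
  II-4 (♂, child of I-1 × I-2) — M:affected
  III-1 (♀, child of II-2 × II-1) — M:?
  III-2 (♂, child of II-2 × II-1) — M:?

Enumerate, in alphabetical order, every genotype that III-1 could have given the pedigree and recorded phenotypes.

M/I-1 aff ·: X^mX^m
M/I-2 un ·: X^MY
M/II-1 ? I-1×I-2: X^mY
M/II-2 un ·: X^MX^M|X^MX^m
M/II-3 ? I-1×I-2: X^mY
M/II-4 aff I-1×I-2: X^mY
M/III-1 ? II-2×II-1: X^MX^m|X^mX^m
M/III-2 ? II-2×II-1: X^MY|X^mY
⇒ M over [I-1,I-2,II-1,II-2,II-3,II-4,III-1,III-2]: 5 consistent

III-1 ∈ {X^MX^m, X^mX^m}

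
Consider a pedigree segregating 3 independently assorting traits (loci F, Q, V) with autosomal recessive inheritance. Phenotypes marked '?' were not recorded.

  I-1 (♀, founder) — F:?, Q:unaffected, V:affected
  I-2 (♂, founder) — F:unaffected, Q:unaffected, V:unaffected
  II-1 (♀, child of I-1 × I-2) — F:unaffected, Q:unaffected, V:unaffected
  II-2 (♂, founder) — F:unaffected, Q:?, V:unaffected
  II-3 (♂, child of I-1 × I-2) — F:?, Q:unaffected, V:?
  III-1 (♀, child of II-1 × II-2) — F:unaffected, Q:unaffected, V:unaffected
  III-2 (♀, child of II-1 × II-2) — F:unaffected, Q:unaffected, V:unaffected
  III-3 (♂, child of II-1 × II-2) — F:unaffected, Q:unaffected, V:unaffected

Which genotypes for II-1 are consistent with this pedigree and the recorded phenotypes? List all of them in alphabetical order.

F/I-1 ? ·: FF|Ff|ff
F/I-2 un ·: FF|Ff
F/II-1 un I-1×I-2: FF|Ff
F/II-2 un ·: FF|Ff
F/II-3 ? I-1×I-2: FF|Ff|ff
F/III-1 un II-1×II-2: FF|Ff
F/III-2 un II-1×II-2: FF|Ff
F/III-3 un II-1×II-2: FF|Ff
⇒ F over [I-1,I-2,II-1,II-2,II-3,III-1,III-2,III-3]: 232 consistent
Q/I-1 un ·: QQ|Qq
Q/I-2 un ·: QQ|Qq
Q/II-1 un I-1×I-2: QQ|Qq
Q/II-2 ? ·: QQ|Qq|qq
Q/II-3 un I-1×I-2: QQ|Qq
Q/III-1 un II-1×II-2: QQ|Qq
Q/III-2 un II-1×II-2: QQ|Qq
Q/III-3 un II-1×II-2: QQ|Qq
⇒ Q over [I-1,I-2,II-1,II-2,II-3,III-1,III-2,III-3]: 172 consistent
V/I-1 aff ·: vv
V/I-2 un ·: VV|Vv
V/II-1 un I-1×I-2: Vv
V/II-2 un ·: VV|Vv
V/II-3 ? I-1×I-2: Vv|vv
V/III-1 un II-1×II-2: VV|Vv
V/III-2 un II-1×II-2: VV|Vv
V/III-3 un II-1×II-2: VV|Vv
⇒ V over [I-1,I-2,II-1,II-2,II-3,III-1,III-2,III-3]: 48 consistent

II-1 ∈ {FF QQ Vv, FF Qq Vv, Ff QQ Vv, Ff Qq Vv}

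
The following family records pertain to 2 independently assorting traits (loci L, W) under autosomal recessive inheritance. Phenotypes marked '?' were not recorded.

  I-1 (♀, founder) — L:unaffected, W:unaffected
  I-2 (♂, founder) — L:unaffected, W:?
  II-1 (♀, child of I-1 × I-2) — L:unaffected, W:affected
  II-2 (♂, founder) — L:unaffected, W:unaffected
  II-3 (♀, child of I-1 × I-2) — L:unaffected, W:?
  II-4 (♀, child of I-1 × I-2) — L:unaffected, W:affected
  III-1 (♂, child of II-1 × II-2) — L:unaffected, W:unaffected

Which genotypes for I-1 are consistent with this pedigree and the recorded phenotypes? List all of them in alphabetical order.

I-1 ∈ {LL Ww, Ll Ww}

L/I-1 un ·: LL|Ll
L/I-2 un ·: LL|Ll
L/II-1 un I-1×I-2: LL|Ll
L/II-2 un ·: LL|Ll
L/II-3 un I-1×I-2: LL|Ll
L/II-4 un I-1×I-2: LL|Ll
L/III-1 un II-1×II-2: LL|Ll
⇒ L over [I-1,I-2,II-1,II-2,II-3,II-4,III-1]: 87 consistent
W/I-1 un ·: Ww
W/I-2 ? ·: Ww|ww
W/II-1 aff I-1×I-2: ww
W/II-2 un ·: WW|Ww
W/II-3 ? I-1×I-2: WW|Ww|ww
W/II-4 aff I-1×I-2: ww
W/III-1 un II-1×II-2: Ww
⇒ W over [I-1,I-2,II-1,II-2,II-3,II-4,III-1]: 10 consistent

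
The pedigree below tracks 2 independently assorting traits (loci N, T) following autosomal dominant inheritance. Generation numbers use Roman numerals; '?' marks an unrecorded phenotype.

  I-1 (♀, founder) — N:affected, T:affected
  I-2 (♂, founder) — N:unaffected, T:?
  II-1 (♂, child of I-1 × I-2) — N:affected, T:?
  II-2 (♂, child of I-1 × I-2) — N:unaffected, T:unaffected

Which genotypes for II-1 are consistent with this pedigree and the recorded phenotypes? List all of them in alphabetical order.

II-1 ∈ {Nn TT, Nn Tt, Nn tt}

N/I-1 aff ·: Nn
N/I-2 un ·: nn
N/II-1 aff I-1×I-2: Nn
N/II-2 un I-1×I-2: nn
⇒ N over [I-1,I-2,II-1,II-2]: 1 consistent
T/I-1 aff ·: Tt
T/I-2 ? ·: tt|Tt
T/II-1 ? I-1×I-2: tt|Tt|TT
T/II-2 un I-1×I-2: tt
⇒ T over [I-1,I-2,II-1,II-2]: 5 consistent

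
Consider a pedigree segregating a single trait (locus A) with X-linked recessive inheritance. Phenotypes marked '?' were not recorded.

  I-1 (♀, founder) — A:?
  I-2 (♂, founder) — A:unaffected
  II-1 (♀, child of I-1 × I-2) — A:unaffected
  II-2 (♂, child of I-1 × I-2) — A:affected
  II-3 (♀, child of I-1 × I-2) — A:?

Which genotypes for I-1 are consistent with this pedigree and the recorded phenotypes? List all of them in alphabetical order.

I-1 ∈ {X^AX^a, X^aX^a}

A/I-1 ? ·: X^AX^a|X^aX^a
A/I-2 un ·: X^AY
A/II-1 un I-1×I-2: X^AX^A|X^AX^a
A/II-2 aff I-1×I-2: X^aY
A/II-3 ? I-1×I-2: X^AX^A|X^AX^a
⇒ A over [I-1,I-2,II-1,II-2,II-3]: 5 consistent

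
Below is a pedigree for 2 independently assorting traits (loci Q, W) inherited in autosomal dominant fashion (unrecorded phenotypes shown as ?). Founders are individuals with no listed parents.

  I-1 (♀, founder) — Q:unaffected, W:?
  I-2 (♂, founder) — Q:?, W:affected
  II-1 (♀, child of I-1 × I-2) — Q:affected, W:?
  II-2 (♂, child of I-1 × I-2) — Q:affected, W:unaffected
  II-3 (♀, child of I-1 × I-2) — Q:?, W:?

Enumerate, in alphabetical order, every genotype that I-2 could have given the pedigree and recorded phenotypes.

Q/I-1 un ·: qq
Q/I-2 ? ·: Qq|QQ
Q/II-1 aff I-1×I-2: Qq
Q/II-2 aff I-1×I-2: Qq
Q/II-3 ? I-1×I-2: qq|Qq
⇒ Q over [I-1,I-2,II-1,II-2,II-3]: 3 consistent
W/I-1 ? ·: ww|Ww
W/I-2 aff ·: Ww
W/II-1 ? I-1×I-2: ww|Ww|WW
W/II-2 un I-1×I-2: ww
W/II-3 ? I-1×I-2: ww|Ww|WW
⇒ W over [I-1,I-2,II-1,II-2,II-3]: 13 consistent

I-2 ∈ {QQ Ww, Qq Ww}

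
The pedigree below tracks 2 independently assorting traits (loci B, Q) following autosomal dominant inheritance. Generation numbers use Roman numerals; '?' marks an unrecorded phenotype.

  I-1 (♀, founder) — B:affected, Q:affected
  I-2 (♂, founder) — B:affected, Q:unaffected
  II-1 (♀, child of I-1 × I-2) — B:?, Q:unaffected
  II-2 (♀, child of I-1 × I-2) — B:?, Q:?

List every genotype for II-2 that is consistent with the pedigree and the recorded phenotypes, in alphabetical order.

B/I-1 aff ·: Bb|BB
B/I-2 aff ·: Bb|BB
B/II-1 ? I-1×I-2: bb|Bb|BB
B/II-2 ? I-1×I-2: bb|Bb|BB
⇒ B over [I-1,I-2,II-1,II-2]: 18 consistent
Q/I-1 aff ·: Qq
Q/I-2 un ·: qq
Q/II-1 un I-1×I-2: qq
Q/II-2 ? I-1×I-2: qq|Qq
⇒ Q over [I-1,I-2,II-1,II-2]: 2 consistent

II-2 ∈ {BB Qq, BB qq, Bb Qq, Bb qq, bb Qq, bb qq}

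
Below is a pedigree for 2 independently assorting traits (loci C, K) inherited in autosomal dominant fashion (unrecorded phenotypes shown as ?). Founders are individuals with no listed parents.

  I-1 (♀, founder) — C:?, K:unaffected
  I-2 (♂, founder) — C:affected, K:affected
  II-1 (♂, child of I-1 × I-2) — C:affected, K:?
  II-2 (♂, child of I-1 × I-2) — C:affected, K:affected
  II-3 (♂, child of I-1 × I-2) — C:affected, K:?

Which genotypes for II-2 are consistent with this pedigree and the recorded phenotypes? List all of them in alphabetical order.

C/I-1 ? ·: cc|Cc|CC
C/I-2 aff ·: Cc|CC
C/II-1 aff I-1×I-2: Cc|CC
C/II-2 aff I-1×I-2: Cc|CC
C/II-3 aff I-1×I-2: Cc|CC
⇒ C over [I-1,I-2,II-1,II-2,II-3]: 27 consistent
K/I-1 un ·: kk
K/I-2 aff ·: Kk|KK
K/II-1 ? I-1×I-2: kk|Kk
K/II-2 aff I-1×I-2: Kk
K/II-3 ? I-1×I-2: kk|Kk
⇒ K over [I-1,I-2,II-1,II-2,II-3]: 5 consistent

II-2 ∈ {CC Kk, Cc Kk}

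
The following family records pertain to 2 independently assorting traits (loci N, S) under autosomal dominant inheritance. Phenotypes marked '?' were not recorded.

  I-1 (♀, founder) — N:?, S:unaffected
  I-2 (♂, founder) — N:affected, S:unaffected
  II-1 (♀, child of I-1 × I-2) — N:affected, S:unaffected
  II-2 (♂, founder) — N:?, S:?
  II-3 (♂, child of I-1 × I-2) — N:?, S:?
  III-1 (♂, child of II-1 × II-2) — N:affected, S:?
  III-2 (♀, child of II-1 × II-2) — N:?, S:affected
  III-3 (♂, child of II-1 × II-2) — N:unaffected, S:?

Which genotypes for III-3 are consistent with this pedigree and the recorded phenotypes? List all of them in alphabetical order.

N/I-1 ? ·: nn|Nn|NN
N/I-2 aff ·: Nn|NN
N/II-1 aff I-1×I-2: Nn
N/II-2 ? ·: nn|Nn
N/II-3 ? I-1×I-2: nn|Nn|NN
N/III-1 aff II-1×II-2: Nn|NN
N/III-2 ? II-1×II-2: nn|Nn|NN
N/III-3 un II-1×II-2: nn
⇒ N over [I-1,I-2,II-1,II-2,II-3,III-1,III-2,III-3]: 80 consistent
S/I-1 un ·: ss
S/I-2 un ·: ss
S/II-1 un I-1×I-2: ss
S/II-2 ? ·: Ss|SS
S/II-3 ? I-1×I-2: ss
S/III-1 ? II-1×II-2: ss|Ss
S/III-2 aff II-1×II-2: Ss
S/III-3 ? II-1×II-2: ss|Ss
⇒ S over [I-1,I-2,II-1,II-2,II-3,III-1,III-2,III-3]: 5 consistent

III-3 ∈ {nn Ss, nn ss}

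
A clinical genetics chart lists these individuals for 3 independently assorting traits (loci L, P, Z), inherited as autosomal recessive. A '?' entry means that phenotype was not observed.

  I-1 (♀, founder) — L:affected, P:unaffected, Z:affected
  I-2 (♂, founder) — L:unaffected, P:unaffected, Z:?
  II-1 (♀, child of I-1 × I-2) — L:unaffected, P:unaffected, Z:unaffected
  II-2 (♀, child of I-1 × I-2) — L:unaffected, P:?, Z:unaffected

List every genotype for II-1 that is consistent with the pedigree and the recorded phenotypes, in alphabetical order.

II-1 ∈ {Ll PP Zz, Ll Pp Zz}

L/I-1 aff ·: ll
L/I-2 un ·: LL|Ll
L/II-1 un I-1×I-2: Ll
L/II-2 un I-1×I-2: Ll
⇒ L over [I-1,I-2,II-1,II-2]: 2 consistent
P/I-1 un ·: PP|Pp
P/I-2 un ·: PP|Pp
P/II-1 un I-1×I-2: PP|Pp
P/II-2 ? I-1×I-2: PP|Pp|pp
⇒ P over [I-1,I-2,II-1,II-2]: 15 consistent
Z/I-1 aff ·: zz
Z/I-2 ? ·: ZZ|Zz
Z/II-1 un I-1×I-2: Zz
Z/II-2 un I-1×I-2: Zz
⇒ Z over [I-1,I-2,II-1,II-2]: 2 consistent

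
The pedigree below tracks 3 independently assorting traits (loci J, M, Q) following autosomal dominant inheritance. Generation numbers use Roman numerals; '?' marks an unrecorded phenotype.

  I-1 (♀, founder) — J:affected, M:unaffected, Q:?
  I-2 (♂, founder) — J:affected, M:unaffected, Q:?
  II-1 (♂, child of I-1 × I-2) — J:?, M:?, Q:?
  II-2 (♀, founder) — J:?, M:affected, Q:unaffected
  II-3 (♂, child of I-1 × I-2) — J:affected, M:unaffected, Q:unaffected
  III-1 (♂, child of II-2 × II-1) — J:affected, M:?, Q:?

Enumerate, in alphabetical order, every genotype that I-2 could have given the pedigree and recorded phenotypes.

J/I-1 aff ·: Jj|JJ
J/I-2 aff ·: Jj|JJ
J/II-1 ? I-1×I-2: jj|Jj|JJ
J/II-2 ? ·: jj|Jj|JJ
J/II-3 aff I-1×I-2: Jj|JJ
J/III-1 aff II-2×II-1: Jj|JJ
⇒ J over [I-1,I-2,II-1,II-2,II-3,III-1]: 62 consistent
M/I-1 un ·: mm
M/I-2 un ·: mm
M/II-1 ? I-1×I-2: mm
M/II-2 aff ·: Mm|MM
M/II-3 un I-1×I-2: mm
M/III-1 ? II-2×II-1: mm|Mm
⇒ M over [I-1,I-2,II-1,II-2,II-3,III-1]: 3 consistent
Q/I-1 ? ·: qq|Qq
Q/I-2 ? ·: qq|Qq
Q/II-1 ? I-1×I-2: qq|Qq|QQ
Q/II-2 un ·: qq
Q/II-3 un I-1×I-2: qq
Q/III-1 ? II-2×II-1: qq|Qq
⇒ Q over [I-1,I-2,II-1,II-2,II-3,III-1]: 11 consistent

I-2 ∈ {JJ mm Qq, JJ mm qq, Jj mm Qq, Jj mm qq}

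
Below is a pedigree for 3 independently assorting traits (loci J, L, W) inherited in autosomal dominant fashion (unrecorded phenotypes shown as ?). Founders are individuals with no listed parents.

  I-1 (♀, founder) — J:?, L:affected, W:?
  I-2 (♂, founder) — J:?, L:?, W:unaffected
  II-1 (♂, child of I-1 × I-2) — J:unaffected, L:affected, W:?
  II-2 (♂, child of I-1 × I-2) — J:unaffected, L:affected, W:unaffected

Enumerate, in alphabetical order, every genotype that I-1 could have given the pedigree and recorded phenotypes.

J/I-1 ? ·: jj|Jj
J/I-2 ? ·: jj|Jj
J/II-1 un I-1×I-2: jj
J/II-2 un I-1×I-2: jj
⇒ J over [I-1,I-2,II-1,II-2]: 4 consistent
L/I-1 aff ·: Ll|LL
L/I-2 ? ·: ll|Ll|LL
L/II-1 aff I-1×I-2: Ll|LL
L/II-2 aff I-1×I-2: Ll|LL
⇒ L over [I-1,I-2,II-1,II-2]: 15 consistent
W/I-1 ? ·: ww|Ww
W/I-2 un ·: ww
W/II-1 ? I-1×I-2: ww|Ww
W/II-2 un I-1×I-2: ww
⇒ W over [I-1,I-2,II-1,II-2]: 3 consistent

I-1 ∈ {Jj LL Ww, Jj LL ww, Jj Ll Ww, Jj Ll ww, jj LL Ww, jj LL ww, jj Ll Ww, jj Ll ww}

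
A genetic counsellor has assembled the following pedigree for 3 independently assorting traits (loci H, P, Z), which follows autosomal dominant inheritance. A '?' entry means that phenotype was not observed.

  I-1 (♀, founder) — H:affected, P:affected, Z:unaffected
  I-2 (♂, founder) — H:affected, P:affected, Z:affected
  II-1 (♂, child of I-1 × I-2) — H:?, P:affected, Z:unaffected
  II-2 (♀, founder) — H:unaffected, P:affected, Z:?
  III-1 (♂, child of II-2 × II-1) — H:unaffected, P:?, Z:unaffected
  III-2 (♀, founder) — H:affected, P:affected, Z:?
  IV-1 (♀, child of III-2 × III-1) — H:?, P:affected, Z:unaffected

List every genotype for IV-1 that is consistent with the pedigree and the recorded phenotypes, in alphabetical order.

H/I-1 aff ·: Hh|HH
H/I-2 aff ·: Hh|HH
H/II-1 ? I-1×I-2: hh|Hh
H/II-2 un ·: hh
H/III-1 un II-2×II-1: hh
H/III-2 aff ·: Hh|HH
H/IV-1 ? III-2×III-1: hh|Hh
⇒ H over [I-1,I-2,II-1,II-2,III-1,III-2,IV-1]: 12 consistent
P/I-1 aff ·: Pp|PP
P/I-2 aff ·: Pp|PP
P/II-1 aff I-1×I-2: Pp|PP
P/II-2 aff ·: Pp|PP
P/III-1 ? II-2×II-1: pp|Pp|PP
P/III-2 aff ·: Pp|PP
P/IV-1 aff III-2×III-1: Pp|PP
⇒ P over [I-1,I-2,II-1,II-2,III-1,III-2,IV-1]: 88 consistent
Z/I-1 un ·: zz
Z/I-2 aff ·: Zz
Z/II-1 un I-1×I-2: zz
Z/II-2 ? ·: zz|Zz
Z/III-1 un II-2×II-1: zz
Z/III-2 ? ·: zz|Zz
Z/IV-1 un III-2×III-1: zz
⇒ Z over [I-1,I-2,II-1,II-2,III-1,III-2,IV-1]: 4 consistent

IV-1 ∈ {Hh PP zz, Hh Pp zz, hh PP zz, hh Pp zz}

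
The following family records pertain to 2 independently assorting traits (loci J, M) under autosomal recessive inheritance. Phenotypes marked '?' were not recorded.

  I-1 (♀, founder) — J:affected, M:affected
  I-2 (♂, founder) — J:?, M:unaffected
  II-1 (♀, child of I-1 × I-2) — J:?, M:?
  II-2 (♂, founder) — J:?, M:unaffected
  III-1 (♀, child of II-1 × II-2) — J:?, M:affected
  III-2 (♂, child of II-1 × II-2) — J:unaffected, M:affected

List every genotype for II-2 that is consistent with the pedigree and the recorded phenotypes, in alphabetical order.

J/I-1 aff ·: jj
J/I-2 ? ·: JJ|Jj|jj
J/II-1 ? I-1×I-2: Jj|jj
J/II-2 ? ·: JJ|Jj|jj
J/III-1 ? II-1×II-2: JJ|Jj|jj
J/III-2 un II-1×II-2: JJ|Jj
⇒ J over [I-1,I-2,II-1,II-2,III-1,III-2]: 30 consistent
M/I-1 aff ·: mm
M/I-2 un ·: MM|Mm
M/II-1 ? I-1×I-2: Mm|mm
M/II-2 un ·: Mm
M/III-1 aff II-1×II-2: mm
M/III-2 aff II-1×II-2: mm
⇒ M over [I-1,I-2,II-1,II-2,III-1,III-2]: 3 consistent

II-2 ∈ {JJ Mm, Jj Mm, jj Mm}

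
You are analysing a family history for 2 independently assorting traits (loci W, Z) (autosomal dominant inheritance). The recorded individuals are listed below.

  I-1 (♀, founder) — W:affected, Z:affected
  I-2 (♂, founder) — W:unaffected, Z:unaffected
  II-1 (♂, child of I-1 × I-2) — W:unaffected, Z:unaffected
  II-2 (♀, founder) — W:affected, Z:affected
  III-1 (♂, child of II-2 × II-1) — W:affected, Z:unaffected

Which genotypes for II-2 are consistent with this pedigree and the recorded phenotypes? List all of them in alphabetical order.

W/I-1 aff ·: Ww
W/I-2 un ·: ww
W/II-1 un I-1×I-2: ww
W/II-2 aff ·: Ww|WW
W/III-1 aff II-2×II-1: Ww
⇒ W over [I-1,I-2,II-1,II-2,III-1]: 2 consistent
Z/I-1 aff ·: Zz
Z/I-2 un ·: zz
Z/II-1 un I-1×I-2: zz
Z/II-2 aff ·: Zz
Z/III-1 un II-2×II-1: zz
⇒ Z over [I-1,I-2,II-1,II-2,III-1]: 1 consistent

II-2 ∈ {WW Zz, Ww Zz}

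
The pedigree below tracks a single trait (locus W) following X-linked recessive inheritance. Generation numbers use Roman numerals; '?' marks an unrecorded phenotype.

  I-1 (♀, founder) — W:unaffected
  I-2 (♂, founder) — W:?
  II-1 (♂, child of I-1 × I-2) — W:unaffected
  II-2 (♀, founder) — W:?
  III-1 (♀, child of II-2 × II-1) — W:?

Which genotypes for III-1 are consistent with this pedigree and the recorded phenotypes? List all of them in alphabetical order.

III-1 ∈ {X^WX^W, X^WX^w}

W/I-1 un ·: X^WX^W|X^WX^w
W/I-2 ? ·: X^WY|X^wY
W/II-1 un I-1×I-2: X^WY
W/II-2 ? ·: X^WX^W|X^WX^w|X^wX^w
W/III-1 ? II-2×II-1: X^WX^W|X^WX^w
⇒ W over [I-1,I-2,II-1,II-2,III-1]: 16 consistent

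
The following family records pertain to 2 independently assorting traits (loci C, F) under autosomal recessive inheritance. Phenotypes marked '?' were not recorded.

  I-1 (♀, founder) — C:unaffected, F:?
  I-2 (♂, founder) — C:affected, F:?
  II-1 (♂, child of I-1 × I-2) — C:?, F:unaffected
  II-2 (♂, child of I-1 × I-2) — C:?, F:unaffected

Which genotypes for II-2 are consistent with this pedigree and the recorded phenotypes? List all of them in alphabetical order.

C/I-1 un ·: CC|Cc
C/I-2 aff ·: cc
C/II-1 ? I-1×I-2: Cc|cc
C/II-2 ? I-1×I-2: Cc|cc
⇒ C over [I-1,I-2,II-1,II-2]: 5 consistent
F/I-1 ? ·: FF|Ff|ff
F/I-2 ? ·: FF|Ff|ff
F/II-1 un I-1×I-2: FF|Ff
F/II-2 un I-1×I-2: FF|Ff
⇒ F over [I-1,I-2,II-1,II-2]: 17 consistent

II-2 ∈ {Cc FF, Cc Ff, cc FF, cc Ff}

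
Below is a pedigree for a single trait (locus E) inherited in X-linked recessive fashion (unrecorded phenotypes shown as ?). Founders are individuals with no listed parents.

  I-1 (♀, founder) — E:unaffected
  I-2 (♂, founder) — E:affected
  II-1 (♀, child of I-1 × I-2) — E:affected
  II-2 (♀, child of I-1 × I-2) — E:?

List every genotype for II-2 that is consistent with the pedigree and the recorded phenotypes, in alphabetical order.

E/I-1 un ·: X^EX^e
E/I-2 aff ·: X^eY
E/II-1 aff I-1×I-2: X^eX^e
E/II-2 ? I-1×I-2: X^EX^e|X^eX^e
⇒ E over [I-1,I-2,II-1,II-2]: 2 consistent

II-2 ∈ {X^EX^e, X^eX^e}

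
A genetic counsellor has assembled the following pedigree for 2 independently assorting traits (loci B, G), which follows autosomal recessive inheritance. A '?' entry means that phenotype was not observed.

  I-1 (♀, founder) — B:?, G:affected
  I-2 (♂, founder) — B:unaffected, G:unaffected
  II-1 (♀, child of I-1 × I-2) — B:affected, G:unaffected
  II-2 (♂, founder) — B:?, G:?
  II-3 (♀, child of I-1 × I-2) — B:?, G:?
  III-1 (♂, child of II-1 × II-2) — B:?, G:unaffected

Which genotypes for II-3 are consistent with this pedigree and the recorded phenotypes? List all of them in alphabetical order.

II-3 ∈ {BB Gg, BB gg, Bb Gg, Bb gg, bb Gg, bb gg}

B/I-1 ? ·: Bb|bb
B/I-2 un ·: Bb
B/II-1 aff I-1×I-2: bb
B/II-2 ? ·: BB|Bb|bb
B/II-3 ? I-1×I-2: BB|Bb|bb
B/III-1 ? II-1×II-2: Bb|bb
⇒ B over [I-1,I-2,II-1,II-2,II-3,III-1]: 20 consistent
G/I-1 aff ·: gg
G/I-2 un ·: GG|Gg
G/II-1 un I-1×I-2: Gg
G/II-2 ? ·: GG|Gg|gg
G/II-3 ? I-1×I-2: Gg|gg
G/III-1 un II-1×II-2: GG|Gg
⇒ G over [I-1,I-2,II-1,II-2,II-3,III-1]: 15 consistent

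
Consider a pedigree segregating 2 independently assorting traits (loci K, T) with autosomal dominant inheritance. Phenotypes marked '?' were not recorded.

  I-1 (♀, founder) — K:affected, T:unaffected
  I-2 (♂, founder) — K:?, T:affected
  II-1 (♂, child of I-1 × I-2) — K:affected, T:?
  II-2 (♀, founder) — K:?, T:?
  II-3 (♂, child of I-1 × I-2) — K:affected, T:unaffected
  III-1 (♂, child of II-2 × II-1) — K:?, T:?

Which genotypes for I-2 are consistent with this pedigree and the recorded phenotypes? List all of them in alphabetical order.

K/I-1 aff ·: Kk|KK
K/I-2 ? ·: kk|Kk|KK
K/II-1 aff I-1×I-2: Kk|KK
K/II-2 ? ·: kk|Kk|KK
K/II-3 aff I-1×I-2: Kk|KK
K/III-1 ? II-2×II-1: kk|Kk|KK
⇒ K over [I-1,I-2,II-1,II-2,II-3,III-1]: 84 consistent
T/I-1 un ·: tt
T/I-2 aff ·: Tt
T/II-1 ? I-1×I-2: tt|Tt
T/II-2 ? ·: tt|Tt|TT
T/II-3 un I-1×I-2: tt
T/III-1 ? II-2×II-1: tt|Tt|TT
⇒ T over [I-1,I-2,II-1,II-2,II-3,III-1]: 11 consistent

I-2 ∈ {KK Tt, Kk Tt, kk Tt}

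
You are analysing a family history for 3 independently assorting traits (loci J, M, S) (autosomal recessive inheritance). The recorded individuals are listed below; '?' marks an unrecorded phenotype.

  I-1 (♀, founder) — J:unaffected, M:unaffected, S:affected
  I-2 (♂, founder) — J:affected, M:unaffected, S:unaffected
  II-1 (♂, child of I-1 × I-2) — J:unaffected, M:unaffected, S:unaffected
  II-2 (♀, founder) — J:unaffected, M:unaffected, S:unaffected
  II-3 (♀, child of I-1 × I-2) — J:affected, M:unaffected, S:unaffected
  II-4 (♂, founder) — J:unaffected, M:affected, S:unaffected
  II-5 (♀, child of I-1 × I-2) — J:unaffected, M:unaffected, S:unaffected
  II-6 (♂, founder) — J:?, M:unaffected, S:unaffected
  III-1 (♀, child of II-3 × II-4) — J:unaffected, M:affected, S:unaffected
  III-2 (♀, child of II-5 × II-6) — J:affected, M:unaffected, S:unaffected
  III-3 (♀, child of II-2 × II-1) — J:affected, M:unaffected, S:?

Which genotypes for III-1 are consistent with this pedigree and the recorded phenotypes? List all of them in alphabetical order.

J/I-1 un ·: Jj
J/I-2 aff ·: jj
J/II-1 un I-1×I-2: Jj
J/II-2 un ·: Jj
J/II-3 aff I-1×I-2: jj
J/II-4 un ·: JJ|Jj
J/II-5 un I-1×I-2: Jj
J/II-6 ? ·: Jj|jj
J/III-1 un II-3×II-4: Jj
J/III-2 aff II-5×II-6: jj
J/III-3 aff II-2×II-1: jj
⇒ J over [I-1,I-2,II-1,II-2,II-3,II-4,II-5,II-6,III-1,III-2,III-3]: 4 consistent
M/I-1 un ·: MM|Mm
M/I-2 un ·: MM|Mm
M/II-1 un I-1×I-2: MM|Mm
M/II-2 un ·: MM|Mm
M/II-3 un I-1×I-2: Mm
M/II-4 aff ·: mm
M/II-5 un I-1×I-2: MM|Mm
M/II-6 un ·: MM|Mm
M/III-1 aff II-3×II-4: mm
M/III-2 un II-5×II-6: MM|Mm
M/III-3 un II-2×II-1: MM|Mm
⇒ M over [I-1,I-2,II-1,II-2,II-3,II-4,II-5,II-6,III-1,III-2,III-3]: 147 consistent
S/I-1 aff ·: ss
S/I-2 un ·: SS|Ss
S/II-1 un I-1×I-2: Ss
S/II-2 un ·: SS|Ss
S/II-3 un I-1×I-2: Ss
S/II-4 un ·: SS|Ss
S/II-5 un I-1×I-2: Ss
S/II-6 un ·: SS|Ss
S/III-1 un II-3×II-4: SS|Ss
S/III-2 un II-5×II-6: SS|Ss
S/III-3 ? II-2×II-1: SS|Ss|ss
⇒ S over [I-1,I-2,II-1,II-2,II-3,II-4,II-5,II-6,III-1,III-2,III-3]: 160 consistent

III-1 ∈ {Jj mm SS, Jj mm Ss}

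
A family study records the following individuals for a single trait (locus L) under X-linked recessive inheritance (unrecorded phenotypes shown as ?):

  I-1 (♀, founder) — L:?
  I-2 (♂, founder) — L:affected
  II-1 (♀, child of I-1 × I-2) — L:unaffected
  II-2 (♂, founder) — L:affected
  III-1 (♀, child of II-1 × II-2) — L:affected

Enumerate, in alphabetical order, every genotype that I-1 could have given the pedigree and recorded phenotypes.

I-1 ∈ {X^LX^L, X^LX^l}

L/I-1 ? ·: X^LX^L|X^LX^l
L/I-2 aff ·: X^lY
L/II-1 un I-1×I-2: X^LX^l
L/II-2 aff ·: X^lY
L/III-1 aff II-1×II-2: X^lX^l
⇒ L over [I-1,I-2,II-1,II-2,III-1]: 2 consistent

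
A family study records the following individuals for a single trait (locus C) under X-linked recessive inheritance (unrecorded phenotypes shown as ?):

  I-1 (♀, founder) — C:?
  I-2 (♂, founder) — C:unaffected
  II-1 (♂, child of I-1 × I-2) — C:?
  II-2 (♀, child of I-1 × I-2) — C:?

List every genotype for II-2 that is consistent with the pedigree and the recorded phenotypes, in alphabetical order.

II-2 ∈ {X^CX^C, X^CX^c}

C/I-1 ? ·: X^CX^C|X^CX^c|X^cX^c
C/I-2 un ·: X^CY
C/II-1 ? I-1×I-2: X^CY|X^cY
C/II-2 ? I-1×I-2: X^CX^C|X^CX^c
⇒ C over [I-1,I-2,II-1,II-2]: 6 consistent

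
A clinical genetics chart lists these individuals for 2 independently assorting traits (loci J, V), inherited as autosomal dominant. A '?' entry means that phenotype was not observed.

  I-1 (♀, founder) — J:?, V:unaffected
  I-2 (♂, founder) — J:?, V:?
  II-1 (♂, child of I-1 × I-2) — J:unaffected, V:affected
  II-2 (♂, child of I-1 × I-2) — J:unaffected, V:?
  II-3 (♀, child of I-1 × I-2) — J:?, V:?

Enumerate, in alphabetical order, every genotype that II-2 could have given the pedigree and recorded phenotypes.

J/I-1 ? ·: jj|Jj
J/I-2 ? ·: jj|Jj
J/II-1 un I-1×I-2: jj
J/II-2 un I-1×I-2: jj
J/II-3 ? I-1×I-2: jj|Jj|JJ
⇒ J over [I-1,I-2,II-1,II-2,II-3]: 8 consistent
V/I-1 un ·: vv
V/I-2 ? ·: Vv|VV
V/II-1 aff I-1×I-2: Vv
V/II-2 ? I-1×I-2: vv|Vv
V/II-3 ? I-1×I-2: vv|Vv
⇒ V over [I-1,I-2,II-1,II-2,II-3]: 5 consistent

II-2 ∈ {jj Vv, jj vv}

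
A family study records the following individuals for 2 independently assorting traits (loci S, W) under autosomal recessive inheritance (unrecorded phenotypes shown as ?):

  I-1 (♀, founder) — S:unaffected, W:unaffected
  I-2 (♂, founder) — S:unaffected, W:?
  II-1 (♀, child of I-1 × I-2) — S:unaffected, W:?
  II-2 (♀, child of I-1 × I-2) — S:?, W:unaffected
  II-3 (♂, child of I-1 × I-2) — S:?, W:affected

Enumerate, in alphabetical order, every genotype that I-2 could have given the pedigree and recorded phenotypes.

S/I-1 un ·: SS|Ss
S/I-2 un ·: SS|Ss
S/II-1 un I-1×I-2: SS|Ss
S/II-2 ? I-1×I-2: SS|Ss|ss
S/II-3 ? I-1×I-2: SS|Ss|ss
⇒ S over [I-1,I-2,II-1,II-2,II-3]: 35 consistent
W/I-1 un ·: Ww
W/I-2 ? ·: Ww|ww
W/II-1 ? I-1×I-2: WW|Ww|ww
W/II-2 un I-1×I-2: WW|Ww
W/II-3 aff I-1×I-2: ww
⇒ W over [I-1,I-2,II-1,II-2,II-3]: 8 consistent

I-2 ∈ {SS Ww, SS ww, Ss Ww, Ss ww}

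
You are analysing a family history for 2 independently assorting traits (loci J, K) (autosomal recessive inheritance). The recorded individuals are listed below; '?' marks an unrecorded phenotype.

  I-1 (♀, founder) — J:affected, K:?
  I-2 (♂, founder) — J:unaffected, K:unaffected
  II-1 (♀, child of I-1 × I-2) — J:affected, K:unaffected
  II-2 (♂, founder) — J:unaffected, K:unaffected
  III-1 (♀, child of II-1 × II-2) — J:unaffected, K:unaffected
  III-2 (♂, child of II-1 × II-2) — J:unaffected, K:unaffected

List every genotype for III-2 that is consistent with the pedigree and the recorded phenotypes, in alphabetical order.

J/I-1 aff ·: jj
J/I-2 un ·: Jj
J/II-1 aff I-1×I-2: jj
J/II-2 un ·: JJ|Jj
J/III-1 un II-1×II-2: Jj
J/III-2 un II-1×II-2: Jj
⇒ J over [I-1,I-2,II-1,II-2,III-1,III-2]: 2 consistent
K/I-1 ? ·: KK|Kk|kk
K/I-2 un ·: KK|Kk
K/II-1 un I-1×I-2: KK|Kk
K/II-2 un ·: KK|Kk
K/III-1 un II-1×II-2: KK|Kk
K/III-2 un II-1×II-2: KK|Kk
⇒ K over [I-1,I-2,II-1,II-2,III-1,III-2]: 60 consistent

III-2 ∈ {Jj KK, Jj Kk}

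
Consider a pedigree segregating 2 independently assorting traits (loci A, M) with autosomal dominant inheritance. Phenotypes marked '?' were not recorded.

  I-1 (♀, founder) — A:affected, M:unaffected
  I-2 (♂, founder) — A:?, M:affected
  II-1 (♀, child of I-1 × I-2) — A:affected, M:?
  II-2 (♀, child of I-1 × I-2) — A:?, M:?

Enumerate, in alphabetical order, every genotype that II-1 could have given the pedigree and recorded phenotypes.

A/I-1 aff ·: Aa|AA
A/I-2 ? ·: aa|Aa|AA
A/II-1 aff I-1×I-2: Aa|AA
A/II-2 ? I-1×I-2: aa|Aa|AA
⇒ A over [I-1,I-2,II-1,II-2]: 18 consistent
M/I-1 un ·: mm
M/I-2 aff ·: Mm|MM
M/II-1 ? I-1×I-2: mm|Mm
M/II-2 ? I-1×I-2: mm|Mm
⇒ M over [I-1,I-2,II-1,II-2]: 5 consistent

II-1 ∈ {AA Mm, AA mm, Aa Mm, Aa mm}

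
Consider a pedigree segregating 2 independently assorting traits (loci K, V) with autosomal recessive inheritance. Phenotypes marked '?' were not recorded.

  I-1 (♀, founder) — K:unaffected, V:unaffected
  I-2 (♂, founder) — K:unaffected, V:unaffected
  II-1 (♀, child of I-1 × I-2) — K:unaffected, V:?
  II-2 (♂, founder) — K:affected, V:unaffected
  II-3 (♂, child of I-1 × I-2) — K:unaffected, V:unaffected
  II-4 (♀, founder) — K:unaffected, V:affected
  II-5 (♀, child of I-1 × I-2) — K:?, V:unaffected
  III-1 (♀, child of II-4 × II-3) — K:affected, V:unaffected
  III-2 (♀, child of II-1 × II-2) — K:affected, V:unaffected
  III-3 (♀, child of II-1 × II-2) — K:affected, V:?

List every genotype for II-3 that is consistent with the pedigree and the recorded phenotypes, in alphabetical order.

K/I-1 un ·: KK|Kk
K/I-2 un ·: KK|Kk
K/II-1 un I-1×I-2: Kk
K/II-2 aff ·: kk
K/II-3 un I-1×I-2: Kk
K/II-4 un ·: Kk
K/II-5 ? I-1×I-2: KK|Kk|kk
K/III-1 aff II-4×II-3: kk
K/III-2 aff II-1×II-2: kk
K/III-3 aff II-1×II-2: kk
⇒ K over [I-1,I-2,II-1,II-2,II-3,II-4,II-5,III-1,III-2,III-3]: 7 consistent
V/I-1 un ·: VV|Vv
V/I-2 un ·: VV|Vv
V/II-1 ? I-1×I-2: VV|Vv|vv
V/II-2 un ·: VV|Vv
V/II-3 un I-1×I-2: VV|Vv
V/II-4 aff ·: vv
V/II-5 un I-1×I-2: VV|Vv
V/III-1 un II-4×II-3: Vv
V/III-2 un II-1×II-2: VV|Vv
V/III-3 ? II-1×II-2: VV|Vv|vv
⇒ V over [I-1,I-2,II-1,II-2,II-3,II-4,II-5,III-1,III-2,III-3]: 197 consistent

II-3 ∈ {Kk VV, Kk Vv}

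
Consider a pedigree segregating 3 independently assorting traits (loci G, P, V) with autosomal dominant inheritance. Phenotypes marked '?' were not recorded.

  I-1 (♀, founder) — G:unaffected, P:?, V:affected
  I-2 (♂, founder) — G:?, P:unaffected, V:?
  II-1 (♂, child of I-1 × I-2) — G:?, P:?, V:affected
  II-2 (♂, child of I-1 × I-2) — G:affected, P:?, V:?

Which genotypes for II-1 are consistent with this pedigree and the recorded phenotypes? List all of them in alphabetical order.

II-1 ∈ {Gg Pp VV, Gg Pp Vv, Gg pp VV, Gg pp Vv, gg Pp VV, gg Pp Vv, gg pp VV, gg pp Vv}

G/I-1 un ·: gg
G/I-2 ? ·: Gg|GG
G/II-1 ? I-1×I-2: gg|Gg
G/II-2 aff I-1×I-2: Gg
⇒ G over [I-1,I-2,II-1,II-2]: 3 consistent
P/I-1 ? ·: pp|Pp|PP
P/I-2 un ·: pp
P/II-1 ? I-1×I-2: pp|Pp
P/II-2 ? I-1×I-2: pp|Pp
⇒ P over [I-1,I-2,II-1,II-2]: 6 consistent
V/I-1 aff ·: Vv|VV
V/I-2 ? ·: vv|Vv|VV
V/II-1 aff I-1×I-2: Vv|VV
V/II-2 ? I-1×I-2: vv|Vv|VV
⇒ V over [I-1,I-2,II-1,II-2]: 18 consistent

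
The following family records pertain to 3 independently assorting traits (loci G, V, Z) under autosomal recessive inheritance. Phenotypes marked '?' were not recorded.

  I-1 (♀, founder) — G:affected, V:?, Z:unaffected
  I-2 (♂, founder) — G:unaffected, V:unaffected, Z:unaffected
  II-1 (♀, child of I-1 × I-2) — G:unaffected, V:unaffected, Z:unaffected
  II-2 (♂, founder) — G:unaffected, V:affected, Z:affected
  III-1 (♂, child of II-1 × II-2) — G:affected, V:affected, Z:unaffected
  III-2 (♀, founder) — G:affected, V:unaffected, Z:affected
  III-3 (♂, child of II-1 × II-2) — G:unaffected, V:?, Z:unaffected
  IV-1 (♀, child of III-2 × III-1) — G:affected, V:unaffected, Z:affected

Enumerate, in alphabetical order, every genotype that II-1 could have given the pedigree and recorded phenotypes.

G/I-1 aff ·: gg
G/I-2 un ·: GG|Gg
G/II-1 un I-1×I-2: Gg
G/II-2 un ·: Gg
G/III-1 aff II-1×II-2: gg
G/III-2 aff ·: gg
G/III-3 un II-1×II-2: GG|Gg
G/IV-1 aff III-2×III-1: gg
⇒ G over [I-1,I-2,II-1,II-2,III-1,III-2,III-3,IV-1]: 4 consistent
V/I-1 ? ·: VV|Vv|vv
V/I-2 un ·: VV|Vv
V/II-1 un I-1×I-2: Vv
V/II-2 aff ·: vv
V/III-1 aff II-1×II-2: vv
V/III-2 un ·: VV|Vv
V/III-3 ? II-1×II-2: Vv|vv
V/IV-1 un III-2×III-1: Vv
⇒ V over [I-1,I-2,II-1,II-2,III-1,III-2,III-3,IV-1]: 20 consistent
Z/I-1 un ·: ZZ|Zz
Z/I-2 un ·: ZZ|Zz
Z/II-1 un I-1×I-2: ZZ|Zz
Z/II-2 aff ·: zz
Z/III-1 un II-1×II-2: Zz
Z/III-2 aff ·: zz
Z/III-3 un II-1×II-2: Zz
Z/IV-1 aff III-2×III-1: zz
⇒ Z over [I-1,I-2,II-1,II-2,III-1,III-2,III-3,IV-1]: 7 consistent

II-1 ∈ {Gg Vv ZZ, Gg Vv Zz}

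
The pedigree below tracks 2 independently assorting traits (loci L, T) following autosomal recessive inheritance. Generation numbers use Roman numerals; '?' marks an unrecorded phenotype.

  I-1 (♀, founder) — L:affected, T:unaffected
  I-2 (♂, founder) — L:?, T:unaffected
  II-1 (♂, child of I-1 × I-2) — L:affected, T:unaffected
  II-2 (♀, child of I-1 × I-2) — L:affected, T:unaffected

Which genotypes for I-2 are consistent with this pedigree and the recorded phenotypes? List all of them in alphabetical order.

I-2 ∈ {Ll TT, Ll Tt, ll TT, ll Tt}

L/I-1 aff ·: ll
L/I-2 ? ·: Ll|ll
L/II-1 aff I-1×I-2: ll
L/II-2 aff I-1×I-2: ll
⇒ L over [I-1,I-2,II-1,II-2]: 2 consistent
T/I-1 un ·: TT|Tt
T/I-2 un ·: TT|Tt
T/II-1 un I-1×I-2: TT|Tt
T/II-2 un I-1×I-2: TT|Tt
⇒ T over [I-1,I-2,II-1,II-2]: 13 consistent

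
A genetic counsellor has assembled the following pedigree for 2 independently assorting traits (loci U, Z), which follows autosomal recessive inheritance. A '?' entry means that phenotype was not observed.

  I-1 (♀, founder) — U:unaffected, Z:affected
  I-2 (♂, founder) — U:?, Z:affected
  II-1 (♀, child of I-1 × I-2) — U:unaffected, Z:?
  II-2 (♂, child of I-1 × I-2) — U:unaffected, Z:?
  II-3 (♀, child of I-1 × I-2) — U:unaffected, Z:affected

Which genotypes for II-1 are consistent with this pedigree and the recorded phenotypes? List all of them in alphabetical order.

U/I-1 un ·: UU|Uu
U/I-2 ? ·: UU|Uu|uu
U/II-1 un I-1×I-2: UU|Uu
U/II-2 un I-1×I-2: UU|Uu
U/II-3 un I-1×I-2: UU|Uu
⇒ U over [I-1,I-2,II-1,II-2,II-3]: 27 consistent
Z/I-1 aff ·: zz
Z/I-2 aff ·: zz
Z/II-1 ? I-1×I-2: zz
Z/II-2 ? I-1×I-2: zz
Z/II-3 aff I-1×I-2: zz
⇒ Z over [I-1,I-2,II-1,II-2,II-3]: 1 consistent

II-1 ∈ {UU zz, Uu zz}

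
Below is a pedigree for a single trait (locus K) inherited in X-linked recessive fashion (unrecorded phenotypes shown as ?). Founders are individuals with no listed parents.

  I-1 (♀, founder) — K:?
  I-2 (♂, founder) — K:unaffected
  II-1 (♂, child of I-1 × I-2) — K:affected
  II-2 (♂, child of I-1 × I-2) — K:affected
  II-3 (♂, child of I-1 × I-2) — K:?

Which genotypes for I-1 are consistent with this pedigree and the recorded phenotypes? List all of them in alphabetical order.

K/I-1 ? ·: X^KX^k|X^kX^k
K/I-2 un ·: X^KY
K/II-1 aff I-1×I-2: X^kY
K/II-2 aff I-1×I-2: X^kY
K/II-3 ? I-1×I-2: X^KY|X^kY
⇒ K over [I-1,I-2,II-1,II-2,II-3]: 3 consistent

I-1 ∈ {X^KX^k, X^kX^k}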